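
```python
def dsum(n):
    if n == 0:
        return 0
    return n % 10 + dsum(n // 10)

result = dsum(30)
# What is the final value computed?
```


dsum(30)
= 0 + dsum(3)
= 0 + 3 + dsum(0)
= 0 + 3 + 0
= 3


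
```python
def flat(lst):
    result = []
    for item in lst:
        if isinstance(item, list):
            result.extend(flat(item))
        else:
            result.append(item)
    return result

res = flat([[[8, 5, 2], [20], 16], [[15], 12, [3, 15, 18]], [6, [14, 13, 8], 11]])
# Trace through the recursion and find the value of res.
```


flat([[[8, 5, 2], [20], 16], [[15], 12, [3, 15, 18]], [6, [14, 13, 8], 11]])
Processing each element:
  [[8, 5, 2], [20], 16] is a list -> flat recursively -> [8, 5, 2, 20, 16]
  [[15], 12, [3, 15, 18]] is a list -> flat recursively -> [15, 12, 3, 15, 18]
  [6, [14, 13, 8], 11] is a list -> flat recursively -> [6, 14, 13, 8, 11]
= [8, 5, 2, 20, 16, 15, 12, 3, 15, 18, 6, 14, 13, 8, 11]


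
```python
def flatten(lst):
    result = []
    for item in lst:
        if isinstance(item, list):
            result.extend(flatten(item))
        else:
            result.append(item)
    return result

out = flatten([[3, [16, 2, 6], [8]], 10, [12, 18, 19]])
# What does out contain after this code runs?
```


flatten([[3, [16, 2, 6], [8]], 10, [12, 18, 19]])
Processing each element:
  [3, [16, 2, 6], [8]] is a list -> flatten recursively -> [3, 16, 2, 6, 8]
  10 is not a list -> append 10
  [12, 18, 19] is a list -> flatten recursively -> [12, 18, 19]
= [3, 16, 2, 6, 8, 10, 12, 18, 19]


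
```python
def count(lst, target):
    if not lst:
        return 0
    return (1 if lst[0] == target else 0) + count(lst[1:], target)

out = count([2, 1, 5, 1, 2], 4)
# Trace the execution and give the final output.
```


count([2, 1, 5, 1, 2], 4)
lst[0]=2 != 4: 0 + count([1, 5, 1, 2], 4)
lst[0]=1 != 4: 0 + count([5, 1, 2], 4)
lst[0]=5 != 4: 0 + count([1, 2], 4)
lst[0]=1 != 4: 0 + count([2], 4)
lst[0]=2 != 4: 0 + count([], 4)
= 0


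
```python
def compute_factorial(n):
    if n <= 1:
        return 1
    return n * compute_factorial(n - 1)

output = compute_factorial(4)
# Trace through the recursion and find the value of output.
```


compute_factorial(4)
= 4 * compute_factorial(3)
= 4 * 3 * compute_factorial(2)
= 4 * 3 * 2 * compute_factorial(1)
= 4 * 3 * 2 * 1
= 24


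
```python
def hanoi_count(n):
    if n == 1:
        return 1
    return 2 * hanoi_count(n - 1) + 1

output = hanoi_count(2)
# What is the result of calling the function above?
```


hanoi_count(2)
= 2 * hanoi_count(1) + 1
Now compute bottom-up:
hanoi_count(1) = 1
hanoi_count(2) = 2 * 1 + 1 = 3
= 3


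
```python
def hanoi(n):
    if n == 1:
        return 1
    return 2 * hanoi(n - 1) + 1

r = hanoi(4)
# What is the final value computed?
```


hanoi(4)
= 2 * hanoi(3) + 1
= 2 * (2 * hanoi(2) + 1) + 1
= 2 * (2 * (2 * hanoi(1) + 1) + 1) + 1
Now compute bottom-up:
hanoi(1) = 1
hanoi(2) = 2 * 1 + 1 = 3
hanoi(3) = 2 * 3 + 1 = 7
hanoi(4) = 2 * 7 + 1 = 15
= 15


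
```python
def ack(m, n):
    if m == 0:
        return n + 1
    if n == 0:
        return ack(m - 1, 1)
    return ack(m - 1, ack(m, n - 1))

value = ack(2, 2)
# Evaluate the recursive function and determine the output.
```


ack(2, 2)
= ack(1, ack(2, 1))
First compute ack(2, 1) = 5
= ack(1, 5)
= 7


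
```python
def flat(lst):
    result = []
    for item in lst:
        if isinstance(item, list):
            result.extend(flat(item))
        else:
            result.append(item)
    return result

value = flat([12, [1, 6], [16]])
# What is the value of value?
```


flat([12, [1, 6], [16]])
Processing each element:
  12 is not a list -> append 12
  [1, 6] is a list -> flat recursively -> [1, 6]
  [16] is a list -> flat recursively -> [16]
= [12, 1, 6, 16]


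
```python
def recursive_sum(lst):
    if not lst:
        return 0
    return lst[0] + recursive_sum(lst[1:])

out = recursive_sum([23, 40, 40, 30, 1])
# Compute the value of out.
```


recursive_sum([23, 40, 40, 30, 1])
= 23 + recursive_sum([40, 40, 30, 1])
= 23 + 40 + recursive_sum([40, 30, 1])
= 23 + 40 + 40 + recursive_sum([30, 1])
= 23 + 40 + 40 + 30 + recursive_sum([1])
= 23 + 40 + 40 + 30 + 1 + recursive_sum([])
= 23 + 40 + 40 + 30 + 1 + 0
= 134


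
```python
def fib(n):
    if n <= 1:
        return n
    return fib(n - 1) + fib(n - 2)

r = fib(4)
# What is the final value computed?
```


fib(4)
= fib(3) + fib(2)
= (fib(2) + fib(1)) + fib(2)
Computing bottom-up: fib(0)=0, fib(1)=1, fib(2)=1, fib(3)=2, fib(4)=3
= 3


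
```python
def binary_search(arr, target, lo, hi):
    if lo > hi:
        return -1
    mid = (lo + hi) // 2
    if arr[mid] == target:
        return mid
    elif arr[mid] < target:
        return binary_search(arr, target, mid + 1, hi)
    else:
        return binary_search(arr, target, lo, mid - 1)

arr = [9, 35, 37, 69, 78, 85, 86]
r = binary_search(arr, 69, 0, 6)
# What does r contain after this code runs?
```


binary_search(arr, 69, 0, 6)
lo=0, hi=6, mid=3, arr[mid]=69
arr[3] == 69, found at index 3
= 3


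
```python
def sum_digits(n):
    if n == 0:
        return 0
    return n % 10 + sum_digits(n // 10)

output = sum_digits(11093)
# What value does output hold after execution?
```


sum_digits(11093)
= 3 + sum_digits(1109)
= 3 + 9 + sum_digits(110)
= 3 + 9 + 0 + sum_digits(11)
= 3 + 9 + 0 + 1 + sum_digits(1)
= 3 + 9 + 0 + 1 + 1 + sum_digits(0)
= 3 + 9 + 0 + 1 + 1 + 0
= 14


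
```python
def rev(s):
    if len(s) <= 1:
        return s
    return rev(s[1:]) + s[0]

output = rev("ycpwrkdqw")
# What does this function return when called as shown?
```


rev("ycpwrkdqw")
= rev("cpwrkdqw") + "y"
= rev("pwrkdqw") + "c" + "y"
= rev("wrkdqw") + "p" + "c" + "y"
= rev("rkdqw") + "w" + "p" + "c" + "y"
= rev("kdqw") + "r" + "w" + "p" + "c" + "y"
= rev("dqw") + "k" + "r" + "w" + "p" + "c" + "y"
= rev("qw") + "d" + "k" + "r" + "w" + "p" + "c" + "y"
= rev("w") + "q" + "d" + "k" + "r" + "w" + "p" + "c" + "y"
= "w" + "q" + "d" + "k" + "r" + "w" + "p" + "c" + "y"
= "wqdkrwpcy"


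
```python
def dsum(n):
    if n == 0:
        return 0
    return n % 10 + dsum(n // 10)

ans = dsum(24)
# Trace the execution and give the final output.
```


dsum(24)
= 4 + dsum(2)
= 4 + 2 + dsum(0)
= 4 + 2 + 0
= 6


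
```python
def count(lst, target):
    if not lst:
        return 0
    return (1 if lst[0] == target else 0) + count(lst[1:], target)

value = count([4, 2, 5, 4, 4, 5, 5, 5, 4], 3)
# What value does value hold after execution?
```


count([4, 2, 5, 4, 4, 5, 5, 5, 4], 3)
lst[0]=4 != 3: 0 + count([2, 5, 4, 4, 5, 5, 5, 4], 3)
lst[0]=2 != 3: 0 + count([5, 4, 4, 5, 5, 5, 4], 3)
lst[0]=5 != 3: 0 + count([4, 4, 5, 5, 5, 4], 3)
lst[0]=4 != 3: 0 + count([4, 5, 5, 5, 4], 3)
lst[0]=4 != 3: 0 + count([5, 5, 5, 4], 3)
lst[0]=5 != 3: 0 + count([5, 5, 4], 3)
lst[0]=5 != 3: 0 + count([5, 4], 3)
lst[0]=5 != 3: 0 + count([4], 3)
lst[0]=4 != 3: 0 + count([], 3)
= 0


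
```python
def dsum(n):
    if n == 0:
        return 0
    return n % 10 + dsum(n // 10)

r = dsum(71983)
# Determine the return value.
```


dsum(71983)
= 3 + dsum(7198)
= 3 + 8 + dsum(719)
= 3 + 8 + 9 + dsum(71)
= 3 + 8 + 9 + 1 + dsum(7)
= 3 + 8 + 9 + 1 + 7 + dsum(0)
= 3 + 8 + 9 + 1 + 7 + 0
= 28


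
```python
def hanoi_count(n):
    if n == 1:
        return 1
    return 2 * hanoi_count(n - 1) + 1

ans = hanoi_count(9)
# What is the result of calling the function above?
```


hanoi_count(9)
= 2 * hanoi_count(8) + 1
= 2 * (2 * hanoi_count(7) + 1) + 1
= 2 * (2 * (2 * hanoi_count(6) + 1) + 1) + 1
= 2 * (2 * (2 * (2 * hanoi_count(5) + 1) + 1) + 1) + 1
= 2 * (2 * (2 * (2 * (2 * hanoi_count(4) + 1) + 1) + 1) + 1) + 1
= 2 * (2 * (2 * (2 * (2 * (2 * hanoi_count(3) + 1) + 1) + 1) + 1) + 1) + 1
= 2 * (2 * (2 * (2 * (2 * (2 * (2 * hanoi_count(2) + 1) + 1) + 1) + 1) + 1) + 1) + 1
= 2 * (2 * (2 * (2 * (2 * (2 * (2 * (2 * hanoi_count(1) + 1) + 1) + 1) + 1) + 1) + 1) + 1) + 1
Now compute bottom-up:
hanoi_count(1) = 1
hanoi_count(2) = 2 * 1 + 1 = 3
hanoi_count(3) = 2 * 3 + 1 = 7
hanoi_count(4) = 2 * 7 + 1 = 15
hanoi_count(5) = 2 * 15 + 1 = 31
hanoi_count(6) = 2 * 31 + 1 = 63
hanoi_count(7) = 2 * 63 + 1 = 127
hanoi_count(8) = 2 * 127 + 1 = 255
hanoi_count(9) = 2 * 255 + 1 = 511
= 511


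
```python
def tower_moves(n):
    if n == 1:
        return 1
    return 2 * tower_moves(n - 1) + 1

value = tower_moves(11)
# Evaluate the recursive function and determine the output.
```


tower_moves(11)
= 2 * tower_moves(10) + 1
= 2 * (2 * tower_moves(9) + 1) + 1
= 2 * (2 * (2 * tower_moves(8) + 1) + 1) + 1
= 2 * (2 * (2 * (2 * tower_moves(7) + 1) + 1) + 1) + 1
= 2 * (2 * (2 * (2 * (2 * tower_moves(6) + 1) + 1) + 1) + 1) + 1
= 2 * (2 * (2 * (2 * (2 * (2 * tower_moves(5) + 1) + 1) + 1) + 1) + 1) + 1
= 2 * (2 * (2 * (2 * (2 * (2 * (2 * tower_moves(4) + 1) + 1) + 1) + 1) + 1) + 1) + 1
= 2 * (2 * (2 * (2 * (2 * (2 * (2 * (2 * tower_moves(3) + 1) + 1) + 1) + 1) + 1) + 1) + 1) + 1
= 2 * (2 * (2 * (2 * (2 * (2 * (2 * (2 * (2 * tower_moves(2) + 1) + 1) + 1) + 1) + 1) + 1) + 1) + 1) + 1
= 2 * (2 * (2 * (2 * (2 * (2 * (2 * (2 * (2 * (2 * tower_moves(1) + 1) + 1) + 1) + 1) + 1) + 1) + 1) + 1) + 1) + 1
Now compute bottom-up:
tower_moves(1) = 1
tower_moves(2) = 2 * 1 + 1 = 3
tower_moves(3) = 2 * 3 + 1 = 7
tower_moves(4) = 2 * 7 + 1 = 15
tower_moves(5) = 2 * 15 + 1 = 31
tower_moves(6) = 2 * 31 + 1 = 63
tower_moves(7) = 2 * 63 + 1 = 127
tower_moves(8) = 2 * 127 + 1 = 255
tower_moves(9) = 2 * 255 + 1 = 511
tower_moves(10) = 2 * 511 + 1 = 1023
tower_moves(11) = 2 * 1023 + 1 = 2047
= 2047


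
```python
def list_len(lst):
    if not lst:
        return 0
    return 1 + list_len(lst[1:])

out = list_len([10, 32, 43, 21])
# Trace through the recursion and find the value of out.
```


list_len([10, 32, 43, 21])
= 1 + list_len([32, 43, 21])
= 1 + 1 + list_len([43, 21])
= 1 + 1 + 1 + list_len([21])
= 1 + 1 + 1 + 1 + list_len([])
= 1 + 1 + 1 + 1 + 0
= 4


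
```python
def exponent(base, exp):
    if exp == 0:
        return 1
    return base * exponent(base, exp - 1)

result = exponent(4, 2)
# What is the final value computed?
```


exponent(4, 2)
= 4 * exponent(4, 1)
= 4 * 4 * exponent(4, 0)
= 4 * 4 * 1
= 16


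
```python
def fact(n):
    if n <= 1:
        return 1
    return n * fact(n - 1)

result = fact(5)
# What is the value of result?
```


fact(5)
= 5 * fact(4)
= 5 * 4 * fact(3)
= 5 * 4 * 3 * fact(2)
= 5 * 4 * 3 * 2 * fact(1)
= 5 * 4 * 3 * 2 * 1
= 120


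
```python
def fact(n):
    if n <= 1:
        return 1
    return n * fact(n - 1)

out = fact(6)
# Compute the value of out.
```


fact(6)
= 6 * fact(5)
= 6 * 5 * fact(4)
= 6 * 5 * 4 * fact(3)
= 6 * 5 * 4 * 3 * fact(2)
= 6 * 5 * 4 * 3 * 2 * fact(1)
= 6 * 5 * 4 * 3 * 2 * 1
= 720


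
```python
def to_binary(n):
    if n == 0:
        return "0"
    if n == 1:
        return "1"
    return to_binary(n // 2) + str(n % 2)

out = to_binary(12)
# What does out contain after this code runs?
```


to_binary(12)
= to_binary(6) + "0"
= to_binary(3) + "0" + "0"
= to_binary(1) + "1" + "0" + "0"
= "1" + "1" + "0" + "0"
= "1100"


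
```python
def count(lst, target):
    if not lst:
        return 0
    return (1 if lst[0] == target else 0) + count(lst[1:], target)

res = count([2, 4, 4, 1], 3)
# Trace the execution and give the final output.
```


count([2, 4, 4, 1], 3)
lst[0]=2 != 3: 0 + count([4, 4, 1], 3)
lst[0]=4 != 3: 0 + count([4, 1], 3)
lst[0]=4 != 3: 0 + count([1], 3)
lst[0]=1 != 3: 0 + count([], 3)
= 0


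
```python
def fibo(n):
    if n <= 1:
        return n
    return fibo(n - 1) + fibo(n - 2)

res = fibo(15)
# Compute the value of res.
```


fibo(15)
= fibo(14) + fibo(13)
= (fibo(13) + fibo(12)) + fibo(13)
Computing bottom-up: fibo(0)=0, fibo(1)=1, fibo(2)=1, fibo(3)=2, fibo(4)=3, fibo(5)=5, fibo(6)=8, fibo(7)=13, fibo(8)=21, fibo(9)=34, fibo(10)=55, fibo(11)=89, fibo(12)=144, fibo(13)=233, fibo(14)=377, fibo(15)=610
= 610


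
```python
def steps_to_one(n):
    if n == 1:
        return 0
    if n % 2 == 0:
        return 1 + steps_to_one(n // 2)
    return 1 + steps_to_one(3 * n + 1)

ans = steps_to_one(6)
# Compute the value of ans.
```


steps_to_one(6)
6 is even -> steps_to_one(3)
3 is odd -> 3*3+1 = 10 -> steps_to_one(10)
10 is even -> steps_to_one(5)
5 is odd -> 3*5+1 = 16 -> steps_to_one(16)
16 is even -> steps_to_one(8)
8 is even -> steps_to_one(4)
4 is even -> steps_to_one(2)
2 is even -> steps_to_one(1)
Reached 1 after 8 steps
= 8


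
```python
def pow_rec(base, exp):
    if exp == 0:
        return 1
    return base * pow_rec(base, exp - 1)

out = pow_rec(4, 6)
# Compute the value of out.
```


pow_rec(4, 6)
= 4 * pow_rec(4, 5)
= 4 * 4 * pow_rec(4, 4)
= 4 * 4 * 4 * pow_rec(4, 3)
= 4 * 4 * 4 * 4 * pow_rec(4, 2)
= 4 * 4 * 4 * 4 * 4 * pow_rec(4, 1)
= 4 * 4 * 4 * 4 * 4 * 4 * pow_rec(4, 0)
= 4 * 4 * 4 * 4 * 4 * 4 * 1
= 4096


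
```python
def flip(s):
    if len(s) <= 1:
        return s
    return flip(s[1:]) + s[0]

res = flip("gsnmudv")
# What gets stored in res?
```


flip("gsnmudv")
= flip("snmudv") + "g"
= flip("nmudv") + "s" + "g"
= flip("mudv") + "n" + "s" + "g"
= flip("udv") + "m" + "n" + "s" + "g"
= flip("dv") + "u" + "m" + "n" + "s" + "g"
= flip("v") + "d" + "u" + "m" + "n" + "s" + "g"
= "v" + "d" + "u" + "m" + "n" + "s" + "g"
= "vdumnsg"


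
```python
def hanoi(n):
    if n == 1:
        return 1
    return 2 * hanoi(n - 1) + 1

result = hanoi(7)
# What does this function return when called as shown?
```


hanoi(7)
= 2 * hanoi(6) + 1
= 2 * (2 * hanoi(5) + 1) + 1
= 2 * (2 * (2 * hanoi(4) + 1) + 1) + 1
= 2 * (2 * (2 * (2 * hanoi(3) + 1) + 1) + 1) + 1
= 2 * (2 * (2 * (2 * (2 * hanoi(2) + 1) + 1) + 1) + 1) + 1
= 2 * (2 * (2 * (2 * (2 * (2 * hanoi(1) + 1) + 1) + 1) + 1) + 1) + 1
Now compute bottom-up:
hanoi(1) = 1
hanoi(2) = 2 * 1 + 1 = 3
hanoi(3) = 2 * 3 + 1 = 7
hanoi(4) = 2 * 7 + 1 = 15
hanoi(5) = 2 * 15 + 1 = 31
hanoi(6) = 2 * 31 + 1 = 63
hanoi(7) = 2 * 63 + 1 = 127
= 127


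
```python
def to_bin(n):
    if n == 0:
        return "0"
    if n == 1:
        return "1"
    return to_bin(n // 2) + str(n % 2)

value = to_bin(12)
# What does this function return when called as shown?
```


to_bin(12)
= to_bin(6) + "0"
= to_bin(3) + "0" + "0"
= to_bin(1) + "1" + "0" + "0"
= "1" + "1" + "0" + "0"
= "1100"


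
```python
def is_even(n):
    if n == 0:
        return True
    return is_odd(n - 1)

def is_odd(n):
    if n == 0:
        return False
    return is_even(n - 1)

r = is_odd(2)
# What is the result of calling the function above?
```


is_odd(2)
= is_even(1)
= is_odd(0)
n == 0: return False
= False


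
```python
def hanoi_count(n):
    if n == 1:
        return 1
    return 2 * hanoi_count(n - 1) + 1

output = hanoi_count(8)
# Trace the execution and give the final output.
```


hanoi_count(8)
= 2 * hanoi_count(7) + 1
= 2 * (2 * hanoi_count(6) + 1) + 1
= 2 * (2 * (2 * hanoi_count(5) + 1) + 1) + 1
= 2 * (2 * (2 * (2 * hanoi_count(4) + 1) + 1) + 1) + 1
= 2 * (2 * (2 * (2 * (2 * hanoi_count(3) + 1) + 1) + 1) + 1) + 1
= 2 * (2 * (2 * (2 * (2 * (2 * hanoi_count(2) + 1) + 1) + 1) + 1) + 1) + 1
= 2 * (2 * (2 * (2 * (2 * (2 * (2 * hanoi_count(1) + 1) + 1) + 1) + 1) + 1) + 1) + 1
Now compute bottom-up:
hanoi_count(1) = 1
hanoi_count(2) = 2 * 1 + 1 = 3
hanoi_count(3) = 2 * 3 + 1 = 7
hanoi_count(4) = 2 * 7 + 1 = 15
hanoi_count(5) = 2 * 15 + 1 = 31
hanoi_count(6) = 2 * 31 + 1 = 63
hanoi_count(7) = 2 * 63 + 1 = 127
hanoi_count(8) = 2 * 127 + 1 = 255
= 255


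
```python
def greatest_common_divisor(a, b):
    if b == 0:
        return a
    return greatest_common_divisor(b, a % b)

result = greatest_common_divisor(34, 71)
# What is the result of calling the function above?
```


greatest_common_divisor(34, 71)
= greatest_common_divisor(71, 34 % 71) = greatest_common_divisor(71, 34)
= greatest_common_divisor(34, 71 % 34) = greatest_common_divisor(34, 3)
= greatest_common_divisor(3, 34 % 3) = greatest_common_divisor(3, 1)
= greatest_common_divisor(1, 3 % 1) = greatest_common_divisor(1, 0)
b == 0, return a = 1


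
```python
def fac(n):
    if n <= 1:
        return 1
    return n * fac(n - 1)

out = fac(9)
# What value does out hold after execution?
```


fac(9)
= 9 * fac(8)
= 9 * 8 * fac(7)
= 9 * 8 * 7 * fac(6)
= 9 * 8 * 7 * 6 * fac(5)
= 9 * 8 * 7 * 6 * 5 * fac(4)
= 9 * 8 * 7 * 6 * 5 * 4 * fac(3)
= 9 * 8 * 7 * 6 * 5 * 4 * 3 * fac(2)
= 9 * 8 * 7 * 6 * 5 * 4 * 3 * 2 * fac(1)
= 9 * 8 * 7 * 6 * 5 * 4 * 3 * 2 * 1
= 362880


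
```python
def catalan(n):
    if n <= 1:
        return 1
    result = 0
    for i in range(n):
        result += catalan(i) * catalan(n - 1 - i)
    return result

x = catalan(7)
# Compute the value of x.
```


catalan(7)
= sum of catalan(i) * catalan(7-1-i) for i in 0..6
First compute sub-values bottom-up:
  catalan(0) = 1, catalan(1) = 1
  catalan(2) = 1*1 + 1*1 = 2
  catalan(3) = 1*2 + 1*1 + 2*1 = 5
  catalan(4) = 1*5 + 1*2 + 2*1 + 5*1 = 14
  catalan(5) = 1*14 + 1*5 + 2*2 + 5*1 + 14*1 = 42
  catalan(6) = 1*42 + 1*14 + 2*5 + 5*2 + 14*1 + 42*1 = 132
Now catalan(7):
  catalan(0)*catalan(6) = 1*132 = 132
  catalan(1)*catalan(5) = 1*42 = 42
  catalan(2)*catalan(4) = 2*14 = 28
  catalan(3)*catalan(3) = 5*5 = 25
  catalan(4)*catalan(2) = 14*2 = 28
  catalan(5)*catalan(1) = 42*1 = 42
  catalan(6)*catalan(0) = 132*1 = 132
= 132 + 42 + 28 + 25 + 28 + 42 + 132
= 429


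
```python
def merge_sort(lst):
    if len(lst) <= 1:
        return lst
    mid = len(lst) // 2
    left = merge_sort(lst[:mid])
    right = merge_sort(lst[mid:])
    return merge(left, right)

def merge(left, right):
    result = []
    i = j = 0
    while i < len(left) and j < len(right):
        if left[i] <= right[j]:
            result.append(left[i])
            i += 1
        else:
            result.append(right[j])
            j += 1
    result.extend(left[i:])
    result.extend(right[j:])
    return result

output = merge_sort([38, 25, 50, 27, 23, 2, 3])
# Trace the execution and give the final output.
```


merge_sort([38, 25, 50, 27, 23, 2, 3])
Split into [38, 25, 50] and [27, 23, 2, 3]
Left sorted: [25, 38, 50]
Right sorted: [2, 3, 23, 27]
Merge [25, 38, 50] and [2, 3, 23, 27]
= [2, 3, 23, 25, 27, 38, 50]


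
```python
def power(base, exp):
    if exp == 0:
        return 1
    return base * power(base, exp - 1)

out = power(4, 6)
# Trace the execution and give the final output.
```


power(4, 6)
= 4 * power(4, 5)
= 4 * 4 * power(4, 4)
= 4 * 4 * 4 * power(4, 3)
= 4 * 4 * 4 * 4 * power(4, 2)
= 4 * 4 * 4 * 4 * 4 * power(4, 1)
= 4 * 4 * 4 * 4 * 4 * 4 * power(4, 0)
= 4 * 4 * 4 * 4 * 4 * 4 * 1
= 4096


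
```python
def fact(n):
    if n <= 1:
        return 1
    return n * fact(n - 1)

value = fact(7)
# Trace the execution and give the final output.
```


fact(7)
= 7 * fact(6)
= 7 * 6 * fact(5)
= 7 * 6 * 5 * fact(4)
= 7 * 6 * 5 * 4 * fact(3)
= 7 * 6 * 5 * 4 * 3 * fact(2)
= 7 * 6 * 5 * 4 * 3 * 2 * fact(1)
= 7 * 6 * 5 * 4 * 3 * 2 * 1
= 5040


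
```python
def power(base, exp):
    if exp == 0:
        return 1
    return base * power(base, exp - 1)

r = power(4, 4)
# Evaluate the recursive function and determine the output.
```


power(4, 4)
= 4 * power(4, 3)
= 4 * 4 * power(4, 2)
= 4 * 4 * 4 * power(4, 1)
= 4 * 4 * 4 * 4 * power(4, 0)
= 4 * 4 * 4 * 4 * 1
= 256


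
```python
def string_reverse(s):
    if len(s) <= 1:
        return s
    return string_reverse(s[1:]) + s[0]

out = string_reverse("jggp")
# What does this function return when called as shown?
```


string_reverse("jggp")
= string_reverse("ggp") + "j"
= string_reverse("gp") + "g" + "j"
= string_reverse("p") + "g" + "g" + "j"
= "p" + "g" + "g" + "j"
= "pggj"


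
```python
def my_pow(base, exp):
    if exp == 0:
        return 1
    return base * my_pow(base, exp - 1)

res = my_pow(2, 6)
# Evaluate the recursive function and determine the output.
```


my_pow(2, 6)
= 2 * my_pow(2, 5)
= 2 * 2 * my_pow(2, 4)
= 2 * 2 * 2 * my_pow(2, 3)
= 2 * 2 * 2 * 2 * my_pow(2, 2)
= 2 * 2 * 2 * 2 * 2 * my_pow(2, 1)
= 2 * 2 * 2 * 2 * 2 * 2 * my_pow(2, 0)
= 2 * 2 * 2 * 2 * 2 * 2 * 1
= 64


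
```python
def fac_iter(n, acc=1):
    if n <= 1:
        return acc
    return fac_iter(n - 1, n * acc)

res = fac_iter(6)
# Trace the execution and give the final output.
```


fac_iter(6, 1)
= fac_iter(5, 6 * 1) = fac_iter(5, 6)
= fac_iter(4, 5 * 6) = fac_iter(4, 30)
= fac_iter(3, 4 * 30) = fac_iter(3, 120)
= fac_iter(2, 3 * 120) = fac_iter(2, 360)
= fac_iter(1, 2 * 360) = fac_iter(1, 720)
n <= 1, return acc = 720


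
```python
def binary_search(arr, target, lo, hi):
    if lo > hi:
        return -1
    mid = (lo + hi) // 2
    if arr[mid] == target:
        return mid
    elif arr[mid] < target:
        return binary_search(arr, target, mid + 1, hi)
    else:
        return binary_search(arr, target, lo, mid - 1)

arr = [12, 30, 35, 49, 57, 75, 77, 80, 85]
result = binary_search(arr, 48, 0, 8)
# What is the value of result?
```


binary_search(arr, 48, 0, 8)
lo=0, hi=8, mid=4, arr[mid]=57
57 > 48, search left half
lo=0, hi=3, mid=1, arr[mid]=30
30 < 48, search right half
lo=2, hi=3, mid=2, arr[mid]=35
35 < 48, search right half
lo=3, hi=3, mid=3, arr[mid]=49
49 > 48, search left half
lo > hi, target not found, return -1
= -1


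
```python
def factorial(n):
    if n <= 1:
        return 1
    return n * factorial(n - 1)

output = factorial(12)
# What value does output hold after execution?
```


factorial(12)
= 12 * factorial(11)
= 12 * 11 * factorial(10)
= 12 * 11 * 10 * factorial(9)
= 12 * 11 * 10 * 9 * factorial(8)
= 12 * 11 * 10 * 9 * 8 * factorial(7)
= 12 * 11 * 10 * 9 * 8 * 7 * factorial(6)
= 12 * 11 * 10 * 9 * 8 * 7 * 6 * factorial(5)
= 12 * 11 * 10 * 9 * 8 * 7 * 6 * 5 * factorial(4)
= 12 * 11 * 10 * 9 * 8 * 7 * 6 * 5 * 4 * factorial(3)
= 12 * 11 * 10 * 9 * 8 * 7 * 6 * 5 * 4 * 3 * factorial(2)
= 12 * 11 * 10 * 9 * 8 * 7 * 6 * 5 * 4 * 3 * 2 * factorial(1)
= 12 * 11 * 10 * 9 * 8 * 7 * 6 * 5 * 4 * 3 * 2 * 1
= 479001600


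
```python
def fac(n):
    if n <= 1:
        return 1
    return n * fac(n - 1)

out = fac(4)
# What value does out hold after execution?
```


fac(4)
= 4 * fac(3)
= 4 * 3 * fac(2)
= 4 * 3 * 2 * fac(1)
= 4 * 3 * 2 * 1
= 24


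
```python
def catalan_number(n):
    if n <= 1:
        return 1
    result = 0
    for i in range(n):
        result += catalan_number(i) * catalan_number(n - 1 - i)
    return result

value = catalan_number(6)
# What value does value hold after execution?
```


catalan_number(6)
= sum of catalan_number(i) * catalan_number(6-1-i) for i in 0..5
First compute sub-values bottom-up:
  catalan_number(0) = 1, catalan_number(1) = 1
  catalan_number(2) = 1*1 + 1*1 = 2
  catalan_number(3) = 1*2 + 1*1 + 2*1 = 5
  catalan_number(4) = 1*5 + 1*2 + 2*1 + 5*1 = 14
  catalan_number(5) = 1*14 + 1*5 + 2*2 + 5*1 + 14*1 = 42
Now catalan_number(6):
  catalan_number(0)*catalan_number(5) = 1*42 = 42
  catalan_number(1)*catalan_number(4) = 1*14 = 14
  catalan_number(2)*catalan_number(3) = 2*5 = 10
  catalan_number(3)*catalan_number(2) = 5*2 = 10
  catalan_number(4)*catalan_number(1) = 14*1 = 14
  catalan_number(5)*catalan_number(0) = 42*1 = 42
= 42 + 14 + 10 + 10 + 14 + 42
= 132


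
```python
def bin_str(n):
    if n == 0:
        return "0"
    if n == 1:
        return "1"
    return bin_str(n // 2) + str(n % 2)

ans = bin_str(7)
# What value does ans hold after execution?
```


bin_str(7)
= bin_str(3) + "1"
= bin_str(1) + "1" + "1"
= "1" + "1" + "1"
= "111"


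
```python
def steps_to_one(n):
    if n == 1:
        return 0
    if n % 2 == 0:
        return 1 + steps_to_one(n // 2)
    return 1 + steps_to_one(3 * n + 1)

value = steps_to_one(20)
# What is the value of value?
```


steps_to_one(20)
20 is even -> steps_to_one(10)
10 is even -> steps_to_one(5)
5 is odd -> 3*5+1 = 16 -> steps_to_one(16)
16 is even -> steps_to_one(8)
8 is even -> steps_to_one(4)
4 is even -> steps_to_one(2)
2 is even -> steps_to_one(1)
Reached 1 after 7 steps
= 7


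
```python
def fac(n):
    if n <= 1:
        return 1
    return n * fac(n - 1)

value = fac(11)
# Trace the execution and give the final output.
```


fac(11)
= 11 * fac(10)
= 11 * 10 * fac(9)
= 11 * 10 * 9 * fac(8)
= 11 * 10 * 9 * 8 * fac(7)
= 11 * 10 * 9 * 8 * 7 * fac(6)
= 11 * 10 * 9 * 8 * 7 * 6 * fac(5)
= 11 * 10 * 9 * 8 * 7 * 6 * 5 * fac(4)
= 11 * 10 * 9 * 8 * 7 * 6 * 5 * 4 * fac(3)
= 11 * 10 * 9 * 8 * 7 * 6 * 5 * 4 * 3 * fac(2)
= 11 * 10 * 9 * 8 * 7 * 6 * 5 * 4 * 3 * 2 * fac(1)
= 11 * 10 * 9 * 8 * 7 * 6 * 5 * 4 * 3 * 2 * 1
= 39916800


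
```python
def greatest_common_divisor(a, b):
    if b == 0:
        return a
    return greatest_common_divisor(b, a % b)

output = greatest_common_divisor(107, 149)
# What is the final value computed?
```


greatest_common_divisor(107, 149)
= greatest_common_divisor(149, 107 % 149) = greatest_common_divisor(149, 107)
= greatest_common_divisor(107, 149 % 107) = greatest_common_divisor(107, 42)
= greatest_common_divisor(42, 107 % 42) = greatest_common_divisor(42, 23)
= greatest_common_divisor(23, 42 % 23) = greatest_common_divisor(23, 19)
= greatest_common_divisor(19, 23 % 19) = greatest_common_divisor(19, 4)
= greatest_common_divisor(4, 19 % 4) = greatest_common_divisor(4, 3)
= greatest_common_divisor(3, 4 % 3) = greatest_common_divisor(3, 1)
= greatest_common_divisor(1, 3 % 1) = greatest_common_divisor(1, 0)
b == 0, return a = 1


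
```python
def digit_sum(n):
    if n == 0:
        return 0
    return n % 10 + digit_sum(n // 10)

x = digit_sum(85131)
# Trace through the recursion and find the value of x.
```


digit_sum(85131)
= 1 + digit_sum(8513)
= 1 + 3 + digit_sum(851)
= 1 + 3 + 1 + digit_sum(85)
= 1 + 3 + 1 + 5 + digit_sum(8)
= 1 + 3 + 1 + 5 + 8 + digit_sum(0)
= 1 + 3 + 1 + 5 + 8 + 0
= 18


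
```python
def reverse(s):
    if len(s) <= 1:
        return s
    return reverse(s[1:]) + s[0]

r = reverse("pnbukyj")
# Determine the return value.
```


reverse("pnbukyj")
= reverse("nbukyj") + "p"
= reverse("bukyj") + "n" + "p"
= reverse("ukyj") + "b" + "n" + "p"
= reverse("kyj") + "u" + "b" + "n" + "p"
= reverse("yj") + "k" + "u" + "b" + "n" + "p"
= reverse("j") + "y" + "k" + "u" + "b" + "n" + "p"
= "j" + "y" + "k" + "u" + "b" + "n" + "p"
= "jykubnp"


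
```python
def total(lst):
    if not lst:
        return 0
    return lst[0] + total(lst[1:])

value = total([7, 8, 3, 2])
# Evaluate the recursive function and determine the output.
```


total([7, 8, 3, 2])
= 7 + total([8, 3, 2])
= 7 + 8 + total([3, 2])
= 7 + 8 + 3 + total([2])
= 7 + 8 + 3 + 2 + total([])
= 7 + 8 + 3 + 2 + 0
= 20


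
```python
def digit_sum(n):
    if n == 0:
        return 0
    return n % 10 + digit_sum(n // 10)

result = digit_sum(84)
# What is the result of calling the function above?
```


digit_sum(84)
= 4 + digit_sum(8)
= 4 + 8 + digit_sum(0)
= 4 + 8 + 0
= 12


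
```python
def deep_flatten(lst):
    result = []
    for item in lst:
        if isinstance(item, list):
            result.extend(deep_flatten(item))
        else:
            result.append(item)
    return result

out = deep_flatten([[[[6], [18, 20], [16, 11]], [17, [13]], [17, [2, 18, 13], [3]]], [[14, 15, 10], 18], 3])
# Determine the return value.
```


deep_flatten([[[[6], [18, 20], [16, 11]], [17, [13]], [17, [2, 18, 13], [3]]], [[14, 15, 10], 18], 3])
Processing each element:
  [[[6], [18, 20], [16, 11]], [17, [13]], [17, [2, 18, 13], [3]]] is a list -> deep_flatten recursively -> [6, 18, 20, 16, 11, 17, 13, 17, 2, 18, 13, 3]
  [[14, 15, 10], 18] is a list -> deep_flatten recursively -> [14, 15, 10, 18]
  3 is not a list -> append 3
= [6, 18, 20, 16, 11, 17, 13, 17, 2, 18, 13, 3, 14, 15, 10, 18, 3]


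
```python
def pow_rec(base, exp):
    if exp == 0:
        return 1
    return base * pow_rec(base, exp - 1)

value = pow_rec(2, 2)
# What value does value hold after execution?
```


pow_rec(2, 2)
= 2 * pow_rec(2, 1)
= 2 * 2 * pow_rec(2, 0)
= 2 * 2 * 1
= 4


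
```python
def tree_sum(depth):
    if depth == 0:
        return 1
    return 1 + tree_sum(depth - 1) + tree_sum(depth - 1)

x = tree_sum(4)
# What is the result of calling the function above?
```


tree_sum(4)
= 1 + tree_sum(3) + tree_sum(3)
= 1 + 2 * tree_sum(3)
tree_sum(k) = 2^(k+1) - 1
tree_sum(0) = 1
tree_sum(1) = 3
tree_sum(2) = 7
tree_sum(3) = 15
tree_sum(4) = 31
tree_sum(4) = 2^5 - 1 = 31


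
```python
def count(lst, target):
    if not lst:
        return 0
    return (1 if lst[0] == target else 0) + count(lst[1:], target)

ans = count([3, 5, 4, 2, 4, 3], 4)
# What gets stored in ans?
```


count([3, 5, 4, 2, 4, 3], 4)
lst[0]=3 != 4: 0 + count([5, 4, 2, 4, 3], 4)
lst[0]=5 != 4: 0 + count([4, 2, 4, 3], 4)
lst[0]=4 == 4: 1 + count([2, 4, 3], 4)
lst[0]=2 != 4: 0 + count([4, 3], 4)
lst[0]=4 == 4: 1 + count([3], 4)
lst[0]=3 != 4: 0 + count([], 4)
= 2


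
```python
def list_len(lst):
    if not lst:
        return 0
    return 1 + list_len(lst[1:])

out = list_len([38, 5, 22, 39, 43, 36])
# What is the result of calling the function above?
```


list_len([38, 5, 22, 39, 43, 36])
= 1 + list_len([5, 22, 39, 43, 36])
= 1 + 1 + list_len([22, 39, 43, 36])
= 1 + 1 + 1 + list_len([39, 43, 36])
= 1 + 1 + 1 + 1 + list_len([43, 36])
= 1 + 1 + 1 + 1 + 1 + list_len([36])
= 1 + 1 + 1 + 1 + 1 + 1 + list_len([])
= 1 + 1 + 1 + 1 + 1 + 1 + 0
= 6


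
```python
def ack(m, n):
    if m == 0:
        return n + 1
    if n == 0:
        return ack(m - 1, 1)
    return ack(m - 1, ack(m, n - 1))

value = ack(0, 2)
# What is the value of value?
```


ack(0, 2)
m == 0: return 2 + 1 = 3
= 3


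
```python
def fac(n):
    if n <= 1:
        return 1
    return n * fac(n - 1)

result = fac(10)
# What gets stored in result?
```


fac(10)
= 10 * fac(9)
= 10 * 9 * fac(8)
= 10 * 9 * 8 * fac(7)
= 10 * 9 * 8 * 7 * fac(6)
= 10 * 9 * 8 * 7 * 6 * fac(5)
= 10 * 9 * 8 * 7 * 6 * 5 * fac(4)
= 10 * 9 * 8 * 7 * 6 * 5 * 4 * fac(3)
= 10 * 9 * 8 * 7 * 6 * 5 * 4 * 3 * fac(2)
= 10 * 9 * 8 * 7 * 6 * 5 * 4 * 3 * 2 * fac(1)
= 10 * 9 * 8 * 7 * 6 * 5 * 4 * 3 * 2 * 1
= 3628800


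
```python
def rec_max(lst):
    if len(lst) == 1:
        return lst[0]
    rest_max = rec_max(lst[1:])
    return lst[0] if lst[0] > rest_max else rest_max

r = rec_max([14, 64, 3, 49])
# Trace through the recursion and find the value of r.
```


rec_max([14, 64, 3, 49])
= compare 14 with rec_max([64, 3, 49])
= compare 64 with rec_max([3, 49])
= compare 3 with rec_max([49])
Base: rec_max([49]) = 49
compare 3 with 49: max = 49
compare 64 with 49: max = 64
compare 14 with 64: max = 64
= 64


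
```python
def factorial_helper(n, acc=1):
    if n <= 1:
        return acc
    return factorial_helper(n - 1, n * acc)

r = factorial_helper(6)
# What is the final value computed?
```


factorial_helper(6, 1)
= factorial_helper(5, 6 * 1) = factorial_helper(5, 6)
= factorial_helper(4, 5 * 6) = factorial_helper(4, 30)
= factorial_helper(3, 4 * 30) = factorial_helper(3, 120)
= factorial_helper(2, 3 * 120) = factorial_helper(2, 360)
= factorial_helper(1, 2 * 360) = factorial_helper(1, 720)
n <= 1, return acc = 720


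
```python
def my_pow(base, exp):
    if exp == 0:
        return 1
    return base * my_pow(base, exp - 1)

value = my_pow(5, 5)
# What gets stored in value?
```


my_pow(5, 5)
= 5 * my_pow(5, 4)
= 5 * 5 * my_pow(5, 3)
= 5 * 5 * 5 * my_pow(5, 2)
= 5 * 5 * 5 * 5 * my_pow(5, 1)
= 5 * 5 * 5 * 5 * 5 * my_pow(5, 0)
= 5 * 5 * 5 * 5 * 5 * 1
= 3125


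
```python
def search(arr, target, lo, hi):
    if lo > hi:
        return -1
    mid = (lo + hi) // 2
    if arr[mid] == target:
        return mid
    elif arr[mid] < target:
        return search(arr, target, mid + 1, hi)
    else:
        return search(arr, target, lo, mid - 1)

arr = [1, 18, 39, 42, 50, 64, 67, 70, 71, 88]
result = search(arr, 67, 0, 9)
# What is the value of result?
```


search(arr, 67, 0, 9)
lo=0, hi=9, mid=4, arr[mid]=50
50 < 67, search right half
lo=5, hi=9, mid=7, arr[mid]=70
70 > 67, search left half
lo=5, hi=6, mid=5, arr[mid]=64
64 < 67, search right half
lo=6, hi=6, mid=6, arr[mid]=67
arr[6] == 67, found at index 6
= 6


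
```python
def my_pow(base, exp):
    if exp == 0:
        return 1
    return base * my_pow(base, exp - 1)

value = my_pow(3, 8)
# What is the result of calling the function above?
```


my_pow(3, 8)
= 3 * my_pow(3, 7)
= 3 * 3 * my_pow(3, 6)
= 3 * 3 * 3 * my_pow(3, 5)
= 3 * 3 * 3 * 3 * my_pow(3, 4)
= 3 * 3 * 3 * 3 * 3 * my_pow(3, 3)
= 3 * 3 * 3 * 3 * 3 * 3 * my_pow(3, 2)
= 3 * 3 * 3 * 3 * 3 * 3 * 3 * my_pow(3, 1)
= 3 * 3 * 3 * 3 * 3 * 3 * 3 * 3 * my_pow(3, 0)
= 3 * 3 * 3 * 3 * 3 * 3 * 3 * 3 * 1
= 6561


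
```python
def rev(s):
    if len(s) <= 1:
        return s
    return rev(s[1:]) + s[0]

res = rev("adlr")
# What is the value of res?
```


rev("adlr")
= rev("dlr") + "a"
= rev("lr") + "d" + "a"
= rev("r") + "l" + "d" + "a"
= "r" + "l" + "d" + "a"
= "rlda"


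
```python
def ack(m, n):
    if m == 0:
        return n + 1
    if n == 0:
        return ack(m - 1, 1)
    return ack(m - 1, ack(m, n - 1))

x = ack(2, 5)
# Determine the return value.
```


ack(2, 5)
= ack(1, ack(2, 4))
First compute ack(2, 4) = 11
= ack(1, 11)
= 13


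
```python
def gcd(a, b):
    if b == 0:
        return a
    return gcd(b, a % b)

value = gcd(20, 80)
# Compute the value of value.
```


gcd(20, 80)
= gcd(80, 20 % 80) = gcd(80, 20)
= gcd(20, 80 % 20) = gcd(20, 0)
b == 0, return a = 20


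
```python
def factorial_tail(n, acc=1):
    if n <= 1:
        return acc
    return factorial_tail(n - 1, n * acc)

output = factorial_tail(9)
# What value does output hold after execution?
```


factorial_tail(9, 1)
= factorial_tail(8, 9 * 1) = factorial_tail(8, 9)
= factorial_tail(7, 8 * 9) = factorial_tail(7, 72)
= factorial_tail(6, 7 * 72) = factorial_tail(6, 504)
= factorial_tail(5, 6 * 504) = factorial_tail(5, 3024)
= factorial_tail(4, 5 * 3024) = factorial_tail(4, 15120)
= factorial_tail(3, 4 * 15120) = factorial_tail(3, 60480)
= factorial_tail(2, 3 * 60480) = factorial_tail(2, 181440)
= factorial_tail(1, 2 * 181440) = factorial_tail(1, 362880)
n <= 1, return acc = 362880


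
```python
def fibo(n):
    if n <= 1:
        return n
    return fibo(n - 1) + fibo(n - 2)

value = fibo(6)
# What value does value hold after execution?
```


fibo(6)
= fibo(5) + fibo(4)
= (fibo(4) + fibo(3)) + fibo(4)
Computing bottom-up: fibo(0)=0, fibo(1)=1, fibo(2)=1, fibo(3)=2, fibo(4)=3, fibo(5)=5, fibo(6)=8
= 8


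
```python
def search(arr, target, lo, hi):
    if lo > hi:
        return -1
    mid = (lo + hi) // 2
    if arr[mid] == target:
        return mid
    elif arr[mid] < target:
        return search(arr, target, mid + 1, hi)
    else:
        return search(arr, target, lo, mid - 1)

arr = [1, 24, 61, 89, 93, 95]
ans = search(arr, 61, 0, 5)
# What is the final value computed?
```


search(arr, 61, 0, 5)
lo=0, hi=5, mid=2, arr[mid]=61
arr[2] == 61, found at index 2
= 2


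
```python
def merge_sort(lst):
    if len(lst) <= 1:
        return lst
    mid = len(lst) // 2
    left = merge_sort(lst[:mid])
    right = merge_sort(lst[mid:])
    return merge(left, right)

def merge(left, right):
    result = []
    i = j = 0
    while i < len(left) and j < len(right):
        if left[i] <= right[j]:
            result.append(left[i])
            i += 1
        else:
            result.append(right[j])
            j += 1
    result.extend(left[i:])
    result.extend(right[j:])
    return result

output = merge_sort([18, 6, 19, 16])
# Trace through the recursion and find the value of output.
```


merge_sort([18, 6, 19, 16])
Split into [18, 6] and [19, 16]
Left sorted: [6, 18]
Right sorted: [16, 19]
Merge [6, 18] and [16, 19]
= [6, 16, 18, 19]


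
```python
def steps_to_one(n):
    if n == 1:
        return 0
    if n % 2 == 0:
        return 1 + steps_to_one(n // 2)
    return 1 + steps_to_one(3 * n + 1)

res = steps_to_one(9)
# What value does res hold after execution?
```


steps_to_one(9)
9 is odd -> 3*9+1 = 28 -> steps_to_one(28)
28 is even -> steps_to_one(14)
14 is even -> steps_to_one(7)
7 is odd -> 3*7+1 = 22 -> steps_to_one(22)
22 is even -> steps_to_one(11)
11 is odd -> 3*11+1 = 34 -> steps_to_one(34)
34 is even -> steps_to_one(17)
17 is odd -> 3*17+1 = 52 -> steps_to_one(52)
52 is even -> steps_to_one(26)
26 is even -> steps_to_one(13)
13 is odd -> 3*13+1 = 40 -> steps_to_one(40)
40 is even -> steps_to_one(20)
20 is even -> steps_to_one(10)
10 is even -> steps_to_one(5)
5 is odd -> 3*5+1 = 16 -> steps_to_one(16)
16 is even -> steps_to_one(8)
8 is even -> steps_to_one(4)
4 is even -> steps_to_one(2)
2 is even -> steps_to_one(1)
Reached 1 after 19 steps
= 19


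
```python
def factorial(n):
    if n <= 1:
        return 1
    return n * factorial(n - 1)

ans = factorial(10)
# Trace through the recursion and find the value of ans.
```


factorial(10)
= 10 * factorial(9)
= 10 * 9 * factorial(8)
= 10 * 9 * 8 * factorial(7)
= 10 * 9 * 8 * 7 * factorial(6)
= 10 * 9 * 8 * 7 * 6 * factorial(5)
= 10 * 9 * 8 * 7 * 6 * 5 * factorial(4)
= 10 * 9 * 8 * 7 * 6 * 5 * 4 * factorial(3)
= 10 * 9 * 8 * 7 * 6 * 5 * 4 * 3 * factorial(2)
= 10 * 9 * 8 * 7 * 6 * 5 * 4 * 3 * 2 * factorial(1)
= 10 * 9 * 8 * 7 * 6 * 5 * 4 * 3 * 2 * 1
= 3628800


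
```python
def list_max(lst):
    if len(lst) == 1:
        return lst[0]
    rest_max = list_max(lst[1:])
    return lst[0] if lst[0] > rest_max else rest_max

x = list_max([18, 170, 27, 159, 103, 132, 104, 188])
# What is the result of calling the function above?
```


list_max([18, 170, 27, 159, 103, 132, 104, 188])
= compare 18 with list_max([170, 27, 159, 103, 132, 104, 188])
= compare 170 with list_max([27, 159, 103, 132, 104, 188])
= compare 27 with list_max([159, 103, 132, 104, 188])
= compare 159 with list_max([103, 132, 104, 188])
= compare 103 with list_max([132, 104, 188])
= compare 132 with list_max([104, 188])
= compare 104 with list_max([188])
Base: list_max([188]) = 188
compare 104 with 188: max = 188
compare 132 with 188: max = 188
compare 103 with 188: max = 188
compare 159 with 188: max = 188
compare 27 with 188: max = 188
compare 170 with 188: max = 188
compare 18 with 188: max = 188
= 188


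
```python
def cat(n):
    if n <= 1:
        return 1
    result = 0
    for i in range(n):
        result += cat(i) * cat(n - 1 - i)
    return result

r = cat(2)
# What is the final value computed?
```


cat(2)
= sum of cat(i) * cat(2-1-i) for i in 0..1
  cat(0)*cat(1) = 1*1 = 1
  cat(1)*cat(0) = 1*1 = 1
= 1 + 1
= 2


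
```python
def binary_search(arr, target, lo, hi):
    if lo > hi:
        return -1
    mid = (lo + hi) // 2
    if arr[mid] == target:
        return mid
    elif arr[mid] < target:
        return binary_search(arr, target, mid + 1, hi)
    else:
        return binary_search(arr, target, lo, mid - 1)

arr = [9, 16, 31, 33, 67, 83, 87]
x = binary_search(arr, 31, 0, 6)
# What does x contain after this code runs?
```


binary_search(arr, 31, 0, 6)
lo=0, hi=6, mid=3, arr[mid]=33
33 > 31, search left half
lo=0, hi=2, mid=1, arr[mid]=16
16 < 31, search right half
lo=2, hi=2, mid=2, arr[mid]=31
arr[2] == 31, found at index 2
= 2


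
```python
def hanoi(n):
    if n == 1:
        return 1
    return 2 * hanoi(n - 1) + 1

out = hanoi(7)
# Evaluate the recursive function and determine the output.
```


hanoi(7)
= 2 * hanoi(6) + 1
= 2 * (2 * hanoi(5) + 1) + 1
= 2 * (2 * (2 * hanoi(4) + 1) + 1) + 1
= 2 * (2 * (2 * (2 * hanoi(3) + 1) + 1) + 1) + 1
= 2 * (2 * (2 * (2 * (2 * hanoi(2) + 1) + 1) + 1) + 1) + 1
= 2 * (2 * (2 * (2 * (2 * (2 * hanoi(1) + 1) + 1) + 1) + 1) + 1) + 1
Now compute bottom-up:
hanoi(1) = 1
hanoi(2) = 2 * 1 + 1 = 3
hanoi(3) = 2 * 3 + 1 = 7
hanoi(4) = 2 * 7 + 1 = 15
hanoi(5) = 2 * 15 + 1 = 31
hanoi(6) = 2 * 31 + 1 = 63
hanoi(7) = 2 * 63 + 1 = 127
= 127


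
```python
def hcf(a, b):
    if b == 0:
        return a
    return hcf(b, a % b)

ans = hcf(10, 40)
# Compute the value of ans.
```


hcf(10, 40)
= hcf(40, 10 % 40) = hcf(40, 10)
= hcf(10, 40 % 10) = hcf(10, 0)
b == 0, return a = 10


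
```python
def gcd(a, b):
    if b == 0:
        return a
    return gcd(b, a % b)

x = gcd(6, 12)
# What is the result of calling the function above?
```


gcd(6, 12)
= gcd(12, 6 % 12) = gcd(12, 6)
= gcd(6, 12 % 6) = gcd(6, 0)
b == 0, return a = 6


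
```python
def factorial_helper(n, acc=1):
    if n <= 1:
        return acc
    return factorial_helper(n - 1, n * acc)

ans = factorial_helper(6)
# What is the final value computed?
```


factorial_helper(6, 1)
= factorial_helper(5, 6 * 1) = factorial_helper(5, 6)
= factorial_helper(4, 5 * 6) = factorial_helper(4, 30)
= factorial_helper(3, 4 * 30) = factorial_helper(3, 120)
= factorial_helper(2, 3 * 120) = factorial_helper(2, 360)
= factorial_helper(1, 2 * 360) = factorial_helper(1, 720)
n <= 1, return acc = 720
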